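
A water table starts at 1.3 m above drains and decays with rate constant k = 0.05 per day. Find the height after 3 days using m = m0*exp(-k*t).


m = m0 * exp(-k*t)
m = 1.3 * exp(-0.05 * 3)
m = 1.3 * exp(-0.1500)

1.1189 m


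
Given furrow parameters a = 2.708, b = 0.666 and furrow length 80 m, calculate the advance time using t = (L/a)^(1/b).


t = (L/a)^(1/b)
t = (80/2.708)^(1/0.666)
t = 29.542097^(1/0.666)

161.3875 min


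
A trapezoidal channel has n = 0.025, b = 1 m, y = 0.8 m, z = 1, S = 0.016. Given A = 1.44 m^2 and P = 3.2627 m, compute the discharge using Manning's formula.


R = A/P = 1.44/3.2627 = 0.441352
Q = (1/0.025) * 1.44 * 0.441352^(2/3) * 0.016^0.5

4.2235 m^3/s


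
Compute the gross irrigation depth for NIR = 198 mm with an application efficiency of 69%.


Ea = 69% = 0.69
GID = NIR / Ea = 198 / 0.69 = 286.9565 mm

286.9565 mm


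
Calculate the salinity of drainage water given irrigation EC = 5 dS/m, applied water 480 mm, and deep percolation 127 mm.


EC_dw = EC_iw * D_iw / D_dw
EC_dw = 5 * 480 / 127
EC_dw = 2400 / 127

18.8976 dS/m


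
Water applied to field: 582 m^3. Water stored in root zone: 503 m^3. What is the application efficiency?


Ea = V_root / V_field * 100 = 503 / 582 * 100 = 86.4261%

86.4261 %


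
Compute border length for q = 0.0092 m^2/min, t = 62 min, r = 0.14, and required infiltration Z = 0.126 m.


L = q*t/((1+r)*Z)
L = 0.0092*62/((1+0.14)*0.126)
L = 0.5704/0.14364

3.9710 m


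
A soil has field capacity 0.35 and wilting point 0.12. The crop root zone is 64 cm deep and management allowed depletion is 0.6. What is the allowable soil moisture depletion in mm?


SMD = (FC - PWP) * d * MAD * 10
SMD = (0.35 - 0.12) * 64 * 0.6 * 10
SMD = 0.2300 * 64 * 0.6 * 10

88.3200 mm


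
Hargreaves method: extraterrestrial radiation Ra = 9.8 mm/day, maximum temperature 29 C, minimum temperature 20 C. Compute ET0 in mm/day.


Tmean = (Tmax + Tmin)/2 = (29 + 20)/2 = 24.5
ET0 = 0.0023 * 9.8 * (24.5 + 17.8) * sqrt(29 - 20)
ET0 = 0.0023 * 9.8 * 42.3 * 3.000000

2.8603 mm/day


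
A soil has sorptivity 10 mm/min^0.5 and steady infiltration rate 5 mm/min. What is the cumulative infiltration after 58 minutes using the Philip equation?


F = S*sqrt(t) + A*t
F = 10*sqrt(58) + 5*58
F = 10*7.615773 + 290

366.1577 mm


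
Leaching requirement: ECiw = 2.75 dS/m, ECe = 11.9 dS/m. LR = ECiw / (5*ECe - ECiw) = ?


LR = ECiw / (5*ECe - ECiw)
LR = 2.75 / (5*11.9 - 2.75)
LR = 2.75 / 56.7500

0.0485


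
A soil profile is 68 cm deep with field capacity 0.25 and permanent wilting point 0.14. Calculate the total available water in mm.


AWC = (FC - PWP) * d * 10
AWC = (0.25 - 0.14) * 68 * 10
AWC = 0.1100 * 68 * 10

74.8000 mm


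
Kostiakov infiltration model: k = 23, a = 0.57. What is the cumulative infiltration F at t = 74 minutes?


F = k * t^a = 23 * 74^0.57
F = 23 * 11.626850

267.4176 mm


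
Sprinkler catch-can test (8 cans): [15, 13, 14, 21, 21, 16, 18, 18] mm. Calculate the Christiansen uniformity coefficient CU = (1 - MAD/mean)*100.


mean = 17.000000 mm
MAD = 2.500000 mm
CU = (1 - 2.500000/17.000000)*100

85.2941 %


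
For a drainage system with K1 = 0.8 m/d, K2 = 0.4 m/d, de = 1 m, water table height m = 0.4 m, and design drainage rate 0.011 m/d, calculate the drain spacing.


S^2 = 8*K2*de*m/q + 4*K1*m^2/q
S^2 = 8*0.4*1*0.4/0.011 + 4*0.8*0.4^2/0.011
S = sqrt(162.9091)

12.7636 m


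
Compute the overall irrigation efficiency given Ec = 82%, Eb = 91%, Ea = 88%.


Ec = 0.82, Eb = 0.91, Ea = 0.88
E = 0.82 * 0.91 * 0.88 * 100 = 65.6656%

65.6656 %


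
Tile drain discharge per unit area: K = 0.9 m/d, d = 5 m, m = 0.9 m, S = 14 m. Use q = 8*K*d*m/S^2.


q = 8*K*d*m/S^2
q = 8*0.9*5*0.9/14^2
q = 32.4000 / 196

0.1653 m/d


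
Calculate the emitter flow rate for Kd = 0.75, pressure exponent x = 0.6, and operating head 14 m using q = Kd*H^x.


q = Kd * H^x = 0.75 * 14^0.6 = 0.75 * 4.871658

3.6537 L/h


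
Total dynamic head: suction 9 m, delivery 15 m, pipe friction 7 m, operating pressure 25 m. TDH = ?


TDH = Hs + Hd + hf + Hp = 9 + 15 + 7 + 25 = 56

56 m


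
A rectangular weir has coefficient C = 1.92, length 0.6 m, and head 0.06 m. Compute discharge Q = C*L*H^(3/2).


Q = C * L * H^(3/2) = 1.92 * 0.6 * 0.06^1.5 = 1.92 * 0.6 * 0.014697

0.0169 m^3/s


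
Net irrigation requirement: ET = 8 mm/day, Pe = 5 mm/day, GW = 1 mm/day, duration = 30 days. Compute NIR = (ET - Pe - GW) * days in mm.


Daily deficit = ET - Pe - GW = 8 - 5 - 1 = 2 mm/day
NIR = 2 * 30 = 60 mm

60.0000 mm


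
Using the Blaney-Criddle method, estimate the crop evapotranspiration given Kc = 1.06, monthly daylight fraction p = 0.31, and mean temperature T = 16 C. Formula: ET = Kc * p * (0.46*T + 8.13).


ET = Kc * p * (0.46*T + 8.13)
ET = 1.06 * 0.31 * (0.46*16 + 8.13)
ET = 1.06 * 0.31 * 15.4900

5.0900 mm/day


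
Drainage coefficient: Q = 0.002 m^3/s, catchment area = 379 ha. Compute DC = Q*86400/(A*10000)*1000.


DC = Q * 86400 / (A * 10000) * 1000
DC = 0.002 * 86400 / (379 * 10000) * 1000
DC = 172800.0000 / 3790000

0.0456 mm/day


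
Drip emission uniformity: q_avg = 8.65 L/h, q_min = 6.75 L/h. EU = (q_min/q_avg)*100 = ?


EU = (q_min/q_avg)*100 = (6.75/8.65)*100 = 78.0347%

78.0347 %


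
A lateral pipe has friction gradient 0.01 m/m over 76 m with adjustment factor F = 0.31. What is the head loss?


hf = J * L * F = 0.01 * 76 * 0.31 = 0.2356 m

0.2356 m


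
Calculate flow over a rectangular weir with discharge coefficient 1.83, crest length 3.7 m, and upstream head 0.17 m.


Q = C * L * H^(3/2) = 1.83 * 3.7 * 0.17^1.5 = 1.83 * 3.7 * 0.070093

0.4746 m^3/s


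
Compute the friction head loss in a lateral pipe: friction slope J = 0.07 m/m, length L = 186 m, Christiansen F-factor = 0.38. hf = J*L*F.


hf = J * L * F = 0.07 * 186 * 0.38 = 4.9476 m

4.9476 m


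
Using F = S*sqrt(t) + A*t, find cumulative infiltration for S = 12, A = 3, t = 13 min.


F = S*sqrt(t) + A*t
F = 12*sqrt(13) + 3*13
F = 12*3.605551 + 39

82.2666 mm


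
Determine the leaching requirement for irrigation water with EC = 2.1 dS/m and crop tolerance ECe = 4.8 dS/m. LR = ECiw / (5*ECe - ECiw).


LR = ECiw / (5*ECe - ECiw)
LR = 2.1 / (5*4.8 - 2.1)
LR = 2.1 / 21.9000

0.0959


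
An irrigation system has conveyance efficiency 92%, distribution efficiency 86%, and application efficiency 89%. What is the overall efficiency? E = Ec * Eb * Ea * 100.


Ec = 0.92, Eb = 0.86, Ea = 0.89
E = 0.92 * 0.86 * 0.89 * 100 = 70.4168%

70.4168 %


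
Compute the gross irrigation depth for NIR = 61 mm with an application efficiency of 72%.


Ea = 72% = 0.72
GID = NIR / Ea = 61 / 0.72 = 84.7222 mm

84.7222 mm


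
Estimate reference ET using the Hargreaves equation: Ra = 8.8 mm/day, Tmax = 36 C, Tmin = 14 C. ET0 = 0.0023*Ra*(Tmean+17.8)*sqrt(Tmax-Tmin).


Tmean = (Tmax + Tmin)/2 = (36 + 14)/2 = 25.0
ET0 = 0.0023 * 8.8 * (25.0 + 17.8) * sqrt(36 - 14)
ET0 = 0.0023 * 8.8 * 42.8 * 4.690416

4.0632 mm/day


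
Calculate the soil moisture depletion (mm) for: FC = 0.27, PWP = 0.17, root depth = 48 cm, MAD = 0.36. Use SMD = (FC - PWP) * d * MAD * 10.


SMD = (FC - PWP) * d * MAD * 10
SMD = (0.27 - 0.17) * 48 * 0.36 * 10
SMD = 0.1000 * 48 * 0.36 * 10

17.2800 mm


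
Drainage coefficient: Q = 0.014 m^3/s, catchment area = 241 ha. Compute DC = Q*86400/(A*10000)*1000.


DC = Q * 86400 / (A * 10000) * 1000
DC = 0.014 * 86400 / (241 * 10000) * 1000
DC = 1209600.0000 / 2410000

0.5019 mm/day


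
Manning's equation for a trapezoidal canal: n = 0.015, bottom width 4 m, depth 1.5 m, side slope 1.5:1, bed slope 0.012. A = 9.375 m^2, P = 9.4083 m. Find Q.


R = A/P = 9.375/9.4083 = 0.996461
Q = (1/0.015) * 9.375 * 0.996461^(2/3) * 0.012^0.5

68.3037 m^3/s


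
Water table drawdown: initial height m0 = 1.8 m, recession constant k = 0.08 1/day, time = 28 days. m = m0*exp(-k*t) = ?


m = m0 * exp(-k*t)
m = 1.8 * exp(-0.08 * 28)
m = 1.8 * exp(-2.2400)

0.1916 m


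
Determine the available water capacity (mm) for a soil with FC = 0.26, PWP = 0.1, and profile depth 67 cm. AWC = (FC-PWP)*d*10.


AWC = (FC - PWP) * d * 10
AWC = (0.26 - 0.1) * 67 * 10
AWC = 0.1600 * 67 * 10

107.2000 mm


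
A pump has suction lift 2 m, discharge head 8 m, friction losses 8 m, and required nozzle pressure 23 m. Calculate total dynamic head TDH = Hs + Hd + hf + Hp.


TDH = Hs + Hd + hf + Hp = 2 + 8 + 8 + 23 = 41

41 m


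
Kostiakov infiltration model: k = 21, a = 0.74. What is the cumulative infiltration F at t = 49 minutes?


F = k * t^a = 21 * 49^0.74
F = 21 * 17.813329

374.0799 mm


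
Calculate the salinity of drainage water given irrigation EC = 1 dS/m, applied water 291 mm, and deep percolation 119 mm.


EC_dw = EC_iw * D_iw / D_dw
EC_dw = 1 * 291 / 119
EC_dw = 291 / 119

2.4454 dS/m


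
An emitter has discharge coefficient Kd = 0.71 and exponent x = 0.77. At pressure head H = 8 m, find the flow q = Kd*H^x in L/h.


q = Kd * H^x = 0.71 * 8^0.77 = 0.71 * 4.958831

3.5208 L/h


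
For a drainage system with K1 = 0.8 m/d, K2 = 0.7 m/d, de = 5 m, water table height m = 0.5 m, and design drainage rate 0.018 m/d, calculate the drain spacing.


S^2 = 8*K2*de*m/q + 4*K1*m^2/q
S^2 = 8*0.7*5*0.5/0.018 + 4*0.8*0.5^2/0.018
S = sqrt(822.2222)

28.6744 m


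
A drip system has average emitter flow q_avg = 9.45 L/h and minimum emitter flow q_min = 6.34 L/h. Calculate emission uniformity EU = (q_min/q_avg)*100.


EU = (q_min/q_avg)*100 = (6.34/9.45)*100 = 67.0899%

67.0899 %


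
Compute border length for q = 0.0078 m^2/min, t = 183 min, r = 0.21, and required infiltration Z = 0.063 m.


L = q*t/((1+r)*Z)
L = 0.0078*183/((1+0.21)*0.063)
L = 1.4274/0.07623

18.7249 m


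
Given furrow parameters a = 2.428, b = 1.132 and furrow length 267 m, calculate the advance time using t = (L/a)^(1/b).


t = (L/a)^(1/b)
t = (267/2.428)^(1/1.132)
t = 109.967051^(1/1.132)

63.5676 min


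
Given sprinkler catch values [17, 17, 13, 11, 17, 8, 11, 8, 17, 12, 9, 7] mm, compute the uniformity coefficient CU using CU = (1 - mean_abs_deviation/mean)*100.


mean = 12.250000 mm
MAD = 3.291667 mm
CU = (1 - 3.291667/12.250000)*100

73.1292 %


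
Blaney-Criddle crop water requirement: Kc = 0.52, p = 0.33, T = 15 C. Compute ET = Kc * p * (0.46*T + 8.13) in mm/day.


ET = Kc * p * (0.46*T + 8.13)
ET = 0.52 * 0.33 * (0.46*15 + 8.13)
ET = 0.52 * 0.33 * 15.0300

2.5791 mm/day


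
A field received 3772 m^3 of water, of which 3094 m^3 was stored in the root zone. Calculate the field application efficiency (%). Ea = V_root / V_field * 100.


Ea = V_root / V_field * 100 = 3094 / 3772 * 100 = 82.0255%

82.0255 %


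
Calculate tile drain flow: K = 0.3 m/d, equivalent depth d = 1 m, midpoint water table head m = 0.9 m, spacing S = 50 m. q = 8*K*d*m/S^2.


q = 8*K*d*m/S^2
q = 8*0.3*1*0.9/50^2
q = 2.1600 / 2500

8.6400e-04 m/d


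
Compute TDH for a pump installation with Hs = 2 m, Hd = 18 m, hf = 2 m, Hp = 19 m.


TDH = Hs + Hd + hf + Hp = 2 + 18 + 2 + 19 = 41

41 m


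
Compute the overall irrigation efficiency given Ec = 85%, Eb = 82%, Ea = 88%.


Ec = 0.85, Eb = 0.82, Ea = 0.88
E = 0.85 * 0.82 * 0.88 * 100 = 61.3360%

61.3360 %


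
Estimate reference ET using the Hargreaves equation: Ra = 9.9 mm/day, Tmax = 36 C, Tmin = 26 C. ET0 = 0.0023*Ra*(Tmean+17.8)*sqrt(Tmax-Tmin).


Tmean = (Tmax + Tmin)/2 = (36 + 26)/2 = 31.0
ET0 = 0.0023 * 9.9 * (31.0 + 17.8) * sqrt(36 - 26)
ET0 = 0.0023 * 9.9 * 48.8 * 3.162278

3.5138 mm/day


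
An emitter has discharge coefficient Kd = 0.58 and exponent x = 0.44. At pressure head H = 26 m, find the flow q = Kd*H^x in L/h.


q = Kd * H^x = 0.58 * 26^0.44 = 0.58 * 4.193612

2.4323 L/h


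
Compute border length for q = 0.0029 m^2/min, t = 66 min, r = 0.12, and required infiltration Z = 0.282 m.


L = q*t/((1+r)*Z)
L = 0.0029*66/((1+0.12)*0.282)
L = 0.1914/0.31584

0.6060 m


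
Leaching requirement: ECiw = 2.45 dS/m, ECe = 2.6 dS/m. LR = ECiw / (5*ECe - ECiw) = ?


LR = ECiw / (5*ECe - ECiw)
LR = 2.45 / (5*2.6 - 2.45)
LR = 2.45 / 10.5500

0.2322


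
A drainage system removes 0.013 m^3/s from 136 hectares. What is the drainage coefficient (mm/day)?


DC = Q * 86400 / (A * 10000) * 1000
DC = 0.013 * 86400 / (136 * 10000) * 1000
DC = 1123200.0000 / 1360000

0.8259 mm/day


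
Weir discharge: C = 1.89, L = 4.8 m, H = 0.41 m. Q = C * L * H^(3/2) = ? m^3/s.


Q = C * L * H^(3/2) = 1.89 * 4.8 * 0.41^1.5 = 1.89 * 4.8 * 0.262528

2.3817 m^3/s


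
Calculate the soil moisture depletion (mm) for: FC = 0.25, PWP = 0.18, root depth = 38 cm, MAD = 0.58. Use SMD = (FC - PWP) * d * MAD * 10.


SMD = (FC - PWP) * d * MAD * 10
SMD = (0.25 - 0.18) * 38 * 0.58 * 10
SMD = 0.0700 * 38 * 0.58 * 10

15.4280 mm


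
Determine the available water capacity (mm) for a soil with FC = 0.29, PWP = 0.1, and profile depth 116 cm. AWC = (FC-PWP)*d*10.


AWC = (FC - PWP) * d * 10
AWC = (0.29 - 0.1) * 116 * 10
AWC = 0.1900 * 116 * 10

220.4000 mm


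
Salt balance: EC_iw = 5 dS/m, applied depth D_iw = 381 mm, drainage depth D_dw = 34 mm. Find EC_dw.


EC_dw = EC_iw * D_iw / D_dw
EC_dw = 5 * 381 / 34
EC_dw = 1905 / 34

56.0294 dS/m


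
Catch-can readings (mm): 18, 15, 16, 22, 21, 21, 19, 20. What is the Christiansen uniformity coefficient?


mean = 19.000000 mm
MAD = 2.000000 mm
CU = (1 - 2.000000/19.000000)*100

89.4737 %


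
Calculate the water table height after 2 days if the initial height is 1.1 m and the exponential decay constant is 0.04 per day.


m = m0 * exp(-k*t)
m = 1.1 * exp(-0.04 * 2)
m = 1.1 * exp(-0.0800)

1.0154 m


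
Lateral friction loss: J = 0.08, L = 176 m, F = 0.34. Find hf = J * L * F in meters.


hf = J * L * F = 0.08 * 176 * 0.34 = 4.7872 m

4.7872 m


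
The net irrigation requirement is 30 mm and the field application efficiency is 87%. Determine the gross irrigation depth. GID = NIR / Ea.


Ea = 87% = 0.87
GID = NIR / Ea = 30 / 0.87 = 34.4828 mm

34.4828 mm


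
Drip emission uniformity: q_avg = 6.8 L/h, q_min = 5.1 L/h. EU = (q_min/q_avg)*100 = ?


EU = (q_min/q_avg)*100 = (5.1/6.8)*100 = 75.0000%

75.0000 %


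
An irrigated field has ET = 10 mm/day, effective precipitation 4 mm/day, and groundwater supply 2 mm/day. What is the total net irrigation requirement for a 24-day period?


Daily deficit = ET - Pe - GW = 10 - 4 - 2 = 4 mm/day
NIR = 4 * 24 = 96 mm

96.0000 mm


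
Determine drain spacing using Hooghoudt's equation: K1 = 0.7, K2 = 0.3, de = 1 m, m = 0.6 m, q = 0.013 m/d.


S^2 = 8*K2*de*m/q + 4*K1*m^2/q
S^2 = 8*0.3*1*0.6/0.013 + 4*0.7*0.6^2/0.013
S = sqrt(188.3077)

13.7225 m


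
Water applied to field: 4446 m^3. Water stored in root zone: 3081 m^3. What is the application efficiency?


Ea = V_root / V_field * 100 = 3081 / 4446 * 100 = 69.2982%

69.2982 %


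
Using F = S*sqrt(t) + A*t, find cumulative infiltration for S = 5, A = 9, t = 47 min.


F = S*sqrt(t) + A*t
F = 5*sqrt(47) + 9*47
F = 5*6.855655 + 423

457.2783 mm


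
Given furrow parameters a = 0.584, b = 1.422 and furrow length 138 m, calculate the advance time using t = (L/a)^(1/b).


t = (L/a)^(1/b)
t = (138/0.584)^(1/1.422)
t = 236.301370^(1/1.422)

46.6771 min


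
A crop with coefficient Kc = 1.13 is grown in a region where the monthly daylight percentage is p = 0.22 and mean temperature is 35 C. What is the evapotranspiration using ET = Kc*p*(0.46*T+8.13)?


ET = Kc * p * (0.46*T + 8.13)
ET = 1.13 * 0.22 * (0.46*35 + 8.13)
ET = 1.13 * 0.22 * 24.2300

6.0236 mm/day


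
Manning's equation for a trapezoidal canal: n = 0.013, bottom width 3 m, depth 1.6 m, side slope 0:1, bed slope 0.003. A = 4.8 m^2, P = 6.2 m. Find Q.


R = A/P = 4.8/6.2 = 0.774194
Q = (1/0.013) * 4.8 * 0.774194^(2/3) * 0.003^0.5

17.0513 m^3/s


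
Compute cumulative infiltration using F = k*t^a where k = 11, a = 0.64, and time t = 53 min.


F = k * t^a = 11 * 53^0.64
F = 11 * 12.692190

139.6141 mm


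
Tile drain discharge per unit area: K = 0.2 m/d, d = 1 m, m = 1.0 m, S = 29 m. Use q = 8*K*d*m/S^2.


q = 8*K*d*m/S^2
q = 8*0.2*1*1.0/29^2
q = 1.6000 / 841

0.0019 m/d


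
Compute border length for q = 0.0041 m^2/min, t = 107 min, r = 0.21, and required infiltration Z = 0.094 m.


L = q*t/((1+r)*Z)
L = 0.0041*107/((1+0.21)*0.094)
L = 0.4387/0.11374

3.8570 m


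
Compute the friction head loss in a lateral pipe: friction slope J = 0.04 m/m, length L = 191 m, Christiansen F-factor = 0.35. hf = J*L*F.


hf = J * L * F = 0.04 * 191 * 0.35 = 2.6740 m

2.6740 m


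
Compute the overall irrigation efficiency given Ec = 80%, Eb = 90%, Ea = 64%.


Ec = 0.8, Eb = 0.9, Ea = 0.64
E = 0.8 * 0.9 * 0.64 * 100 = 46.0800%

46.0800 %


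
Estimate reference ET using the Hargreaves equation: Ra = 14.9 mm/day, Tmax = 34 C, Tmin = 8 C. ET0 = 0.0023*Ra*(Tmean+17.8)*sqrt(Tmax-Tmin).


Tmean = (Tmax + Tmin)/2 = (34 + 8)/2 = 21.0
ET0 = 0.0023 * 14.9 * (21.0 + 17.8) * sqrt(34 - 8)
ET0 = 0.0023 * 14.9 * 38.8 * 5.099020

6.7800 mm/day


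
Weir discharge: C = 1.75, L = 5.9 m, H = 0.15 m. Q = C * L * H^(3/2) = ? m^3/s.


Q = C * L * H^(3/2) = 1.75 * 5.9 * 0.15^1.5 = 1.75 * 5.9 * 0.058095

0.5998 m^3/s


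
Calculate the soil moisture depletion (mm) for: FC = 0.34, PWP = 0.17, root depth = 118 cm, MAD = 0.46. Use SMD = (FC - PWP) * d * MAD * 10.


SMD = (FC - PWP) * d * MAD * 10
SMD = (0.34 - 0.17) * 118 * 0.46 * 10
SMD = 0.1700 * 118 * 0.46 * 10

92.2760 mm


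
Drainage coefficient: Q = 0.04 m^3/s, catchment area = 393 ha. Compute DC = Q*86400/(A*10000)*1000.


DC = Q * 86400 / (A * 10000) * 1000
DC = 0.04 * 86400 / (393 * 10000) * 1000
DC = 3456000.0000 / 3930000

0.8794 mm/day


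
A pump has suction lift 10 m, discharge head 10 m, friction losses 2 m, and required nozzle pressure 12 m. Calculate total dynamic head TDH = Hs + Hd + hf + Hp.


TDH = Hs + Hd + hf + Hp = 10 + 10 + 2 + 12 = 34

34 m


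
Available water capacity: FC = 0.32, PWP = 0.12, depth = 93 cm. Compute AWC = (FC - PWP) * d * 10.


AWC = (FC - PWP) * d * 10
AWC = (0.32 - 0.12) * 93 * 10
AWC = 0.2000 * 93 * 10

186.0000 mm


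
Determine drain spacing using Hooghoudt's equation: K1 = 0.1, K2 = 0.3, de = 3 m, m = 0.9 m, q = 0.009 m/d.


S^2 = 8*K2*de*m/q + 4*K1*m^2/q
S^2 = 8*0.3*3*0.9/0.009 + 4*0.1*0.9^2/0.009
S = sqrt(756.0000)

27.4955 m


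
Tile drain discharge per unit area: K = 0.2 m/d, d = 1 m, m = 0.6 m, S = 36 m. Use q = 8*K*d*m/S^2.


q = 8*K*d*m/S^2
q = 8*0.2*1*0.6/36^2
q = 0.9600 / 1296

7.4074e-04 m/d


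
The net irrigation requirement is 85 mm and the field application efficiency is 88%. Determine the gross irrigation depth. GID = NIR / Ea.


Ea = 88% = 0.88
GID = NIR / Ea = 85 / 0.88 = 96.5909 mm

96.5909 mm


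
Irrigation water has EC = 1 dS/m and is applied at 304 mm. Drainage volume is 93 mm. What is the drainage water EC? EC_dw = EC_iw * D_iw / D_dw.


EC_dw = EC_iw * D_iw / D_dw
EC_dw = 1 * 304 / 93
EC_dw = 304 / 93

3.2688 dS/m


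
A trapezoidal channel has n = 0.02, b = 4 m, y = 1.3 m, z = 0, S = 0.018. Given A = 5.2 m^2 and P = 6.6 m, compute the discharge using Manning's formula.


R = A/P = 5.2/6.6 = 0.787879
Q = (1/0.02) * 5.2 * 0.787879^(2/3) * 0.018^0.5

29.7566 m^3/s


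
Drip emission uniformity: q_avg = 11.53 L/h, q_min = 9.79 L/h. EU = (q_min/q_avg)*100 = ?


EU = (q_min/q_avg)*100 = (9.79/11.53)*100 = 84.9089%

84.9089 %


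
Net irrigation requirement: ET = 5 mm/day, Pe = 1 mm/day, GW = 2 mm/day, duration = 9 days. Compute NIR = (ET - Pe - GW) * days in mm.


Daily deficit = ET - Pe - GW = 5 - 1 - 2 = 2 mm/day
NIR = 2 * 9 = 18 mm

18.0000 mm


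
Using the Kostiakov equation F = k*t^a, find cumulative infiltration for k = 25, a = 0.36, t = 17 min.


F = k * t^a = 25 * 17^0.36
F = 25 * 2.773075

69.3269 mm


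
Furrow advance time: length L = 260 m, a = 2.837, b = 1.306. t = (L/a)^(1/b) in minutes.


t = (L/a)^(1/b)
t = (260/2.837)^(1/1.306)
t = 91.646105^(1/1.306)

31.7969 min


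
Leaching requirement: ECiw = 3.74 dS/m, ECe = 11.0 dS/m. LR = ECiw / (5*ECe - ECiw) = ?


LR = ECiw / (5*ECe - ECiw)
LR = 3.74 / (5*11.0 - 3.74)
LR = 3.74 / 51.2600

0.0730


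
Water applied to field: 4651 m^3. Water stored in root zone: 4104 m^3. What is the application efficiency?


Ea = V_root / V_field * 100 = 4104 / 4651 * 100 = 88.2391%

88.2391 %


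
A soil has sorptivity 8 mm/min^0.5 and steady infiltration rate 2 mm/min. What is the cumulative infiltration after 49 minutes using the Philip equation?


F = S*sqrt(t) + A*t
F = 8*sqrt(49) + 2*49
F = 8*7.000000 + 98

154.0000 mm


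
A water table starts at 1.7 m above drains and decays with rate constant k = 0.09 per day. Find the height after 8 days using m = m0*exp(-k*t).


m = m0 * exp(-k*t)
m = 1.7 * exp(-0.09 * 8)
m = 1.7 * exp(-0.7200)

0.8275 m


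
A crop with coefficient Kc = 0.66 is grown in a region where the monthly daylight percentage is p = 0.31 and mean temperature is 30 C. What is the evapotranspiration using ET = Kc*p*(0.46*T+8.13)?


ET = Kc * p * (0.46*T + 8.13)
ET = 0.66 * 0.31 * (0.46*30 + 8.13)
ET = 0.66 * 0.31 * 21.9300

4.4869 mm/day


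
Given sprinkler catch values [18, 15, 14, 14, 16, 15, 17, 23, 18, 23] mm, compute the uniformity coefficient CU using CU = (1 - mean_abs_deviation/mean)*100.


mean = 17.300000 mm
MAD = 2.560000 mm
CU = (1 - 2.560000/17.300000)*100

85.2023 %


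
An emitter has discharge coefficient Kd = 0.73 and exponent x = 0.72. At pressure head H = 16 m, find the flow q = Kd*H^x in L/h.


q = Kd * H^x = 0.73 * 16^0.72 = 0.73 * 7.361501

5.3739 L/h


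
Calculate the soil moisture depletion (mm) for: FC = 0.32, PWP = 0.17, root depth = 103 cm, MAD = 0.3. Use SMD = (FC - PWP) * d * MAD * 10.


SMD = (FC - PWP) * d * MAD * 10
SMD = (0.32 - 0.17) * 103 * 0.3 * 10
SMD = 0.1500 * 103 * 0.3 * 10

46.3500 mm


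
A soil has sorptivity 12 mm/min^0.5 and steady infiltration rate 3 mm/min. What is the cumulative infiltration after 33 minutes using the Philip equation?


F = S*sqrt(t) + A*t
F = 12*sqrt(33) + 3*33
F = 12*5.744563 + 99

167.9348 mm


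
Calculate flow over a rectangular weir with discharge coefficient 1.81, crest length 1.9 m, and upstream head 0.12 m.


Q = C * L * H^(3/2) = 1.81 * 1.9 * 0.12^1.5 = 1.81 * 1.9 * 0.041569

0.1430 m^3/s


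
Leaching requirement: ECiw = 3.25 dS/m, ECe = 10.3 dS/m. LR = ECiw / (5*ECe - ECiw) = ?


LR = ECiw / (5*ECe - ECiw)
LR = 3.25 / (5*10.3 - 3.25)
LR = 3.25 / 48.2500

0.0674


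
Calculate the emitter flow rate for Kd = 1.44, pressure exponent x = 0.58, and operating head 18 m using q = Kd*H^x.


q = Kd * H^x = 1.44 * 18^0.58 = 1.44 * 5.346358

7.6988 L/h


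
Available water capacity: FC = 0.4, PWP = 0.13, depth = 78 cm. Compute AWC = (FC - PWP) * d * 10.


AWC = (FC - PWP) * d * 10
AWC = (0.4 - 0.13) * 78 * 10
AWC = 0.2700 * 78 * 10

210.6000 mm


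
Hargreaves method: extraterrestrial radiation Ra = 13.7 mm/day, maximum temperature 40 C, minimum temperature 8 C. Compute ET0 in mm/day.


Tmean = (Tmax + Tmin)/2 = (40 + 8)/2 = 24.0
ET0 = 0.0023 * 13.7 * (24.0 + 17.8) * sqrt(40 - 8)
ET0 = 0.0023 * 13.7 * 41.8 * 5.656854

7.4507 mm/day


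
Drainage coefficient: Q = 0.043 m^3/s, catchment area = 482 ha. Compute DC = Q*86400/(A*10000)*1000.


DC = Q * 86400 / (A * 10000) * 1000
DC = 0.043 * 86400 / (482 * 10000) * 1000
DC = 3715200.0000 / 4820000

0.7708 mm/day


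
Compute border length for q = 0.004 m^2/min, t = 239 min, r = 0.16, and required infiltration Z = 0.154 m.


L = q*t/((1+r)*Z)
L = 0.004*239/((1+0.16)*0.154)
L = 0.956/0.17864

5.3515 m


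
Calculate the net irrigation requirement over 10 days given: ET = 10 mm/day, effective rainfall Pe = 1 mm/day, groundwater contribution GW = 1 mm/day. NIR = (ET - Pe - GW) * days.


Daily deficit = ET - Pe - GW = 10 - 1 - 1 = 8 mm/day
NIR = 8 * 10 = 80 mm

80.0000 mm


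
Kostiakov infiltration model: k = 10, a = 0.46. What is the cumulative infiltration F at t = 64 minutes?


F = k * t^a = 10 * 64^0.46
F = 10 * 6.773962

67.7396 mm


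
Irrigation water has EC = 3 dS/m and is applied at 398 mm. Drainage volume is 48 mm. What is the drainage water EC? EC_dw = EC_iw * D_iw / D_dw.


EC_dw = EC_iw * D_iw / D_dw
EC_dw = 3 * 398 / 48
EC_dw = 1194 / 48

24.8750 dS/m


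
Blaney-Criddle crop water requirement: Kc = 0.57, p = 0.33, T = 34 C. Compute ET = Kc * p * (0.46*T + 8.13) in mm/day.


ET = Kc * p * (0.46*T + 8.13)
ET = 0.57 * 0.33 * (0.46*34 + 8.13)
ET = 0.57 * 0.33 * 23.7700

4.4711 mm/day


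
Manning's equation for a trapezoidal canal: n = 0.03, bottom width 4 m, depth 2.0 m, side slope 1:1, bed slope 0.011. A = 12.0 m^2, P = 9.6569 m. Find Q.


R = A/P = 12.0/9.6569 = 1.242635
Q = (1/0.03) * 12.0 * 1.242635^(2/3) * 0.011^0.5

48.4900 m^3/s


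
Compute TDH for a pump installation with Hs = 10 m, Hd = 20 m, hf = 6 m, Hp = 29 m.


TDH = Hs + Hd + hf + Hp = 10 + 20 + 6 + 29 = 65

65 m


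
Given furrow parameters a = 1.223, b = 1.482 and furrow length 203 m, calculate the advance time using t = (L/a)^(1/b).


t = (L/a)^(1/b)
t = (203/1.223)^(1/1.482)
t = 165.985282^(1/1.482)

31.4791 min


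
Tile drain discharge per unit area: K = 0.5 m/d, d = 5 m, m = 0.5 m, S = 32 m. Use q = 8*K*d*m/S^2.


q = 8*K*d*m/S^2
q = 8*0.5*5*0.5/32^2
q = 10.0000 / 1024

0.0098 m/d


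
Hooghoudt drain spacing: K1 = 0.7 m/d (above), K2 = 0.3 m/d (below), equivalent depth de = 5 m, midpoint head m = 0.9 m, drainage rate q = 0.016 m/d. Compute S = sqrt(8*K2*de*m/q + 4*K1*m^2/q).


S^2 = 8*K2*de*m/q + 4*K1*m^2/q
S^2 = 8*0.3*5*0.9/0.016 + 4*0.7*0.9^2/0.016
S = sqrt(816.7500)

28.5788 m


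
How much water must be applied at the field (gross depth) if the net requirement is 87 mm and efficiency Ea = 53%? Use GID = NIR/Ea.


Ea = 53% = 0.53
GID = NIR / Ea = 87 / 0.53 = 164.1509 mm

164.1509 mm


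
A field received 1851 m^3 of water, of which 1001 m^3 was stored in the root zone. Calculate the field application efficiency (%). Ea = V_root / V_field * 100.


Ea = V_root / V_field * 100 = 1001 / 1851 * 100 = 54.0789%

54.0789 %


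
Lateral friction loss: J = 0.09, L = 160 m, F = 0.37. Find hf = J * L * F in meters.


hf = J * L * F = 0.09 * 160 * 0.37 = 5.3280 m

5.3280 m


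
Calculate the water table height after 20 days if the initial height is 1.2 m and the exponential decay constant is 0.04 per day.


m = m0 * exp(-k*t)
m = 1.2 * exp(-0.04 * 20)
m = 1.2 * exp(-0.8000)

0.5392 m


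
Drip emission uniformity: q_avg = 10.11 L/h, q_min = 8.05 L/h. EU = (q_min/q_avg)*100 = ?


EU = (q_min/q_avg)*100 = (8.05/10.11)*100 = 79.6241%

79.6241 %


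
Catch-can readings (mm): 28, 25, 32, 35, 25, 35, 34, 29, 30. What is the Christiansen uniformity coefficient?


mean = 30.333333 mm
MAD = 3.259259 mm
CU = (1 - 3.259259/30.333333)*100

89.2552 %


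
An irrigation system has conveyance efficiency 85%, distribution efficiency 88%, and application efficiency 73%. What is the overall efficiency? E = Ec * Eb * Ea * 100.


Ec = 0.85, Eb = 0.88, Ea = 0.73
E = 0.85 * 0.88 * 0.73 * 100 = 54.6040%

54.6040 %


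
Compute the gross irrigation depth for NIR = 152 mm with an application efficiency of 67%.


Ea = 67% = 0.67
GID = NIR / Ea = 152 / 0.67 = 226.8657 mm

226.8657 mm


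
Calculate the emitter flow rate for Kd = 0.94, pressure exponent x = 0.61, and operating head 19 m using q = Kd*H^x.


q = Kd * H^x = 0.94 * 19^0.61 = 0.94 * 6.026147

5.6646 L/h


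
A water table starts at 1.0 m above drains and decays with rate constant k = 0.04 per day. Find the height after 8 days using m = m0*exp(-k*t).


m = m0 * exp(-k*t)
m = 1.0 * exp(-0.04 * 8)
m = 1.0 * exp(-0.3200)

0.7261 m


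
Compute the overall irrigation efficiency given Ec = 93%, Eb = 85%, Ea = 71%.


Ec = 0.93, Eb = 0.85, Ea = 0.71
E = 0.93 * 0.85 * 0.71 * 100 = 56.1255%

56.1255 %


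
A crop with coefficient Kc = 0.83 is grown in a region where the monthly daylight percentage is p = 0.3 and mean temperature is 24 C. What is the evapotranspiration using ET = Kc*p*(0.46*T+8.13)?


ET = Kc * p * (0.46*T + 8.13)
ET = 0.83 * 0.3 * (0.46*24 + 8.13)
ET = 0.83 * 0.3 * 19.1700

4.7733 mm/day


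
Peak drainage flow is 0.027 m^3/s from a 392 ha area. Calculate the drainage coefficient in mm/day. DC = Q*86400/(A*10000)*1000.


DC = Q * 86400 / (A * 10000) * 1000
DC = 0.027 * 86400 / (392 * 10000) * 1000
DC = 2332800.0000 / 3920000

0.5951 mm/day


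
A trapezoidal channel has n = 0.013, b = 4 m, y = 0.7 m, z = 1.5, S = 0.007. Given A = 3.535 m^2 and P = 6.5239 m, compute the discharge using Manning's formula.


R = A/P = 3.535/6.5239 = 0.541854
Q = (1/0.013) * 3.535 * 0.541854^(2/3) * 0.007^0.5

15.1211 m^3/s


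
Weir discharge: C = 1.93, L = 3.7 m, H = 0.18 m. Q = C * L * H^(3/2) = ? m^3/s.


Q = C * L * H^(3/2) = 1.93 * 3.7 * 0.18^1.5 = 1.93 * 3.7 * 0.076368

0.5453 m^3/s


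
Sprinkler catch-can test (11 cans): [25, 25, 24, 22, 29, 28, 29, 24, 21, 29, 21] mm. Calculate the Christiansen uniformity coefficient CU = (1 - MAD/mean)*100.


mean = 25.181818 mm
MAD = 2.595041 mm
CU = (1 - 2.595041/25.181818)*100

89.6948 %


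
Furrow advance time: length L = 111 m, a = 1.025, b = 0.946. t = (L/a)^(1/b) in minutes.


t = (L/a)^(1/b)
t = (111/1.025)^(1/0.946)
t = 108.292683^(1/0.946)

141.4943 min


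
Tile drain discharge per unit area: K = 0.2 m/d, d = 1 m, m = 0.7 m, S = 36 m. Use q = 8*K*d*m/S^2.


q = 8*K*d*m/S^2
q = 8*0.2*1*0.7/36^2
q = 1.1200 / 1296

8.6420e-04 m/d


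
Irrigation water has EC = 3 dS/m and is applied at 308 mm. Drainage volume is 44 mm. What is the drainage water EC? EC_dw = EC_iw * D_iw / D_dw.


EC_dw = EC_iw * D_iw / D_dw
EC_dw = 3 * 308 / 44
EC_dw = 924 / 44

21.0000 dS/m


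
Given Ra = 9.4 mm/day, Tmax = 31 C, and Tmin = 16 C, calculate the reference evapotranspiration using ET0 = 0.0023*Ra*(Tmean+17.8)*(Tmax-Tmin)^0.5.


Tmean = (Tmax + Tmin)/2 = (31 + 16)/2 = 23.5
ET0 = 0.0023 * 9.4 * (23.5 + 17.8) * sqrt(31 - 16)
ET0 = 0.0023 * 9.4 * 41.3 * 3.872983

3.4582 mm/day


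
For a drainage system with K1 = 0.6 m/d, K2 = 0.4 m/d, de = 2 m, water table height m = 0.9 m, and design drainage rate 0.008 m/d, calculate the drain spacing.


S^2 = 8*K2*de*m/q + 4*K1*m^2/q
S^2 = 8*0.4*2*0.9/0.008 + 4*0.6*0.9^2/0.008
S = sqrt(963.0000)

31.0322 m


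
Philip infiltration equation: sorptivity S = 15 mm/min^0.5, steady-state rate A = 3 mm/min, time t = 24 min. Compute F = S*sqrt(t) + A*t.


F = S*sqrt(t) + A*t
F = 15*sqrt(24) + 3*24
F = 15*4.898979 + 72

145.4847 mm


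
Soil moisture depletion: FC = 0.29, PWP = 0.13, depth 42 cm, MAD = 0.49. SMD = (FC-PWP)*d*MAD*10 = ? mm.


SMD = (FC - PWP) * d * MAD * 10
SMD = (0.29 - 0.13) * 42 * 0.49 * 10
SMD = 0.1600 * 42 * 0.49 * 10

32.9280 mm


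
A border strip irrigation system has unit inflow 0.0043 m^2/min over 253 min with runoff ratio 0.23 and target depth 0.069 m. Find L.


L = q*t/((1+r)*Z)
L = 0.0043*253/((1+0.23)*0.069)
L = 1.0879/0.08487

12.8184 m


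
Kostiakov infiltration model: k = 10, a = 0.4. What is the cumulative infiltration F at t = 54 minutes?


F = k * t^a = 10 * 54^0.4
F = 10 * 4.931255

49.3126 mm


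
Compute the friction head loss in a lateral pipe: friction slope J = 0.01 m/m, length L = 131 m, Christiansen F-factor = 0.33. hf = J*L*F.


hf = J * L * F = 0.01 * 131 * 0.33 = 0.4323 m

0.4323 m


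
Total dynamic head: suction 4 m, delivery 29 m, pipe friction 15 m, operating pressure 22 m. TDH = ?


TDH = Hs + Hd + hf + Hp = 4 + 29 + 15 + 22 = 70

70 m


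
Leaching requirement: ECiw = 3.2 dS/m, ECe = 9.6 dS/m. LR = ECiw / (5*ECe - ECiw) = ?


LR = ECiw / (5*ECe - ECiw)
LR = 3.2 / (5*9.6 - 3.2)
LR = 3.2 / 44.8000

0.0714


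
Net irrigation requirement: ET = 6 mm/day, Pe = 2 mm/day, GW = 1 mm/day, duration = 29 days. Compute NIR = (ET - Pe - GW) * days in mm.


Daily deficit = ET - Pe - GW = 6 - 2 - 1 = 3 mm/day
NIR = 3 * 29 = 87 mm

87.0000 mm


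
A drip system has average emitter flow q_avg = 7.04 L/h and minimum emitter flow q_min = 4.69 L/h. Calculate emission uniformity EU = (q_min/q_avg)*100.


EU = (q_min/q_avg)*100 = (4.69/7.04)*100 = 66.6193%

66.6193 %


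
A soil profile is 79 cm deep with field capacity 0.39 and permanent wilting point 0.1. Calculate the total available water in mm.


AWC = (FC - PWP) * d * 10
AWC = (0.39 - 0.1) * 79 * 10
AWC = 0.2900 * 79 * 10

229.1000 mm


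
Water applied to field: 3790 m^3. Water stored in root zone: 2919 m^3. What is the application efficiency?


Ea = V_root / V_field * 100 = 2919 / 3790 * 100 = 77.0185%

77.0185 %


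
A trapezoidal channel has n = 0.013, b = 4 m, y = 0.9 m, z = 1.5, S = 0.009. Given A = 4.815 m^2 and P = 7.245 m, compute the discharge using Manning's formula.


R = A/P = 4.815/7.245 = 0.664596
Q = (1/0.013) * 4.815 * 0.664596^(2/3) * 0.009^0.5

26.7596 m^3/s


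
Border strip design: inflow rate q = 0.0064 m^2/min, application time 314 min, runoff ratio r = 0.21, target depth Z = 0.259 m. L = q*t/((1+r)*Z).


L = q*t/((1+r)*Z)
L = 0.0064*314/((1+0.21)*0.259)
L = 2.0096/0.31339

6.4125 m


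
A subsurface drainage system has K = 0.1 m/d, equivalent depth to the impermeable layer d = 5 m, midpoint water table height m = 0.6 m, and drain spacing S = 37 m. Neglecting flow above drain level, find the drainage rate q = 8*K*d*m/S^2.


q = 8*K*d*m/S^2
q = 8*0.1*5*0.6/37^2
q = 2.4000 / 1369

0.0018 m/d


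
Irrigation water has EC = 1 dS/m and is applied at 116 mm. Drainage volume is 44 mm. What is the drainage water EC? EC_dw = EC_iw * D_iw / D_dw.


EC_dw = EC_iw * D_iw / D_dw
EC_dw = 1 * 116 / 44
EC_dw = 116 / 44

2.6364 dS/m


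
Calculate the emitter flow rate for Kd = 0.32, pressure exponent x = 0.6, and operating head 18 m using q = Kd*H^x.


q = Kd * H^x = 0.32 * 18^0.6 = 0.32 * 5.664525

1.8126 L/h


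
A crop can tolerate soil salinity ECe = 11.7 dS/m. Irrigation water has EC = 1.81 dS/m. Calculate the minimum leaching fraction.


LR = ECiw / (5*ECe - ECiw)
LR = 1.81 / (5*11.7 - 1.81)
LR = 1.81 / 56.6900

0.0319


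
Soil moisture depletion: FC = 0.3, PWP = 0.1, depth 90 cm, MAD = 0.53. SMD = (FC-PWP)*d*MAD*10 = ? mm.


SMD = (FC - PWP) * d * MAD * 10
SMD = (0.3 - 0.1) * 90 * 0.53 * 10
SMD = 0.2000 * 90 * 0.53 * 10

95.4000 mm


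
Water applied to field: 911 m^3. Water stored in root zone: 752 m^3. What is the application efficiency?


Ea = V_root / V_field * 100 = 752 / 911 * 100 = 82.5467%

82.5467 %


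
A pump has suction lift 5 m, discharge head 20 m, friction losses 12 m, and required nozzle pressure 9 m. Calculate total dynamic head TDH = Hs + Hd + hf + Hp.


TDH = Hs + Hd + hf + Hp = 5 + 20 + 12 + 9 = 46

46 m


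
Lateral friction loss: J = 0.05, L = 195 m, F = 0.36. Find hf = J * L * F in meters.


hf = J * L * F = 0.05 * 195 * 0.36 = 3.5100 m

3.5100 m


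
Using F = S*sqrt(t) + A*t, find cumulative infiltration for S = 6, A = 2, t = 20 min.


F = S*sqrt(t) + A*t
F = 6*sqrt(20) + 2*20
F = 6*4.472136 + 40

66.8328 mm


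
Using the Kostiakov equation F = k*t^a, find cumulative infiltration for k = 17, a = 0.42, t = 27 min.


F = k * t^a = 17 * 27^0.42
F = 17 * 3.991837

67.8612 mm


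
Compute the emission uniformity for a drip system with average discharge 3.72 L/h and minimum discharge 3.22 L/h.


EU = (q_min/q_avg)*100 = (3.22/3.72)*100 = 86.5591%

86.5591 %


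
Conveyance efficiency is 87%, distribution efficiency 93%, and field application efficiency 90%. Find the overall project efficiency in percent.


Ec = 0.87, Eb = 0.93, Ea = 0.9
E = 0.87 * 0.93 * 0.9 * 100 = 72.8190%

72.8190 %


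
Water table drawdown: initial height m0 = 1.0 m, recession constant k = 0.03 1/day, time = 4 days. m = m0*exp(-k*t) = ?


m = m0 * exp(-k*t)
m = 1.0 * exp(-0.03 * 4)
m = 1.0 * exp(-0.1200)

0.8869 m


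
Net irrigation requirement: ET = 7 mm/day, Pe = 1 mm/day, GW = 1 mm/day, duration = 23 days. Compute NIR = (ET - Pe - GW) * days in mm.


Daily deficit = ET - Pe - GW = 7 - 1 - 1 = 5 mm/day
NIR = 5 * 23 = 115 mm

115.0000 mm


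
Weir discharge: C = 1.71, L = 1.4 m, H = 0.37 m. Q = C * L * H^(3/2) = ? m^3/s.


Q = C * L * H^(3/2) = 1.71 * 1.4 * 0.37^1.5 = 1.71 * 1.4 * 0.225062

0.5388 m^3/s


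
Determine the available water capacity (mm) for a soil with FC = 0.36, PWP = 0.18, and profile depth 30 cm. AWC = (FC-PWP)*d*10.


AWC = (FC - PWP) * d * 10
AWC = (0.36 - 0.18) * 30 * 10
AWC = 0.1800 * 30 * 10

54.0000 mm


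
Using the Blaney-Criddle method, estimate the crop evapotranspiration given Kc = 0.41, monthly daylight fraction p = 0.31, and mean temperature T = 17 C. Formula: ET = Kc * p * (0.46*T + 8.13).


ET = Kc * p * (0.46*T + 8.13)
ET = 0.41 * 0.31 * (0.46*17 + 8.13)
ET = 0.41 * 0.31 * 15.9500

2.0272 mm/day


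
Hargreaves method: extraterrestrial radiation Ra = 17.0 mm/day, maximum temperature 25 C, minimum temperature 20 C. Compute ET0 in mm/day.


Tmean = (Tmax + Tmin)/2 = (25 + 20)/2 = 22.5
ET0 = 0.0023 * 17.0 * (22.5 + 17.8) * sqrt(25 - 20)
ET0 = 0.0023 * 17.0 * 40.3 * 2.236068

3.5234 mm/day


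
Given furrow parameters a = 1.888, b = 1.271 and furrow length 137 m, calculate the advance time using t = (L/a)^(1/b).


t = (L/a)^(1/b)
t = (137/1.888)^(1/1.271)
t = 72.563559^(1/1.271)

29.1058 min


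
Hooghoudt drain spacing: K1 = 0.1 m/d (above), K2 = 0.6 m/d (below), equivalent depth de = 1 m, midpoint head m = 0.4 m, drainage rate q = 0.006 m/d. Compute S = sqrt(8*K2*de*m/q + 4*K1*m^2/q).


S^2 = 8*K2*de*m/q + 4*K1*m^2/q
S^2 = 8*0.6*1*0.4/0.006 + 4*0.1*0.4^2/0.006
S = sqrt(330.6667)

18.1842 m


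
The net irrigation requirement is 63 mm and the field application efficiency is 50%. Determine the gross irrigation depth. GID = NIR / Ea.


Ea = 50% = 0.5
GID = NIR / Ea = 63 / 0.5 = 126.0000 mm

126.0000 mm


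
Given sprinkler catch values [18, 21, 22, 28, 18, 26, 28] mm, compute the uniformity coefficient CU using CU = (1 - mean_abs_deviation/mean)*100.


mean = 23.000000 mm
MAD = 3.714286 mm
CU = (1 - 3.714286/23.000000)*100

83.8509 %


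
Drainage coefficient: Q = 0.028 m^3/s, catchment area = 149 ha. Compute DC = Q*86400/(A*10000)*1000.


DC = Q * 86400 / (A * 10000) * 1000
DC = 0.028 * 86400 / (149 * 10000) * 1000
DC = 2419200.0000 / 1490000

1.6236 mm/day


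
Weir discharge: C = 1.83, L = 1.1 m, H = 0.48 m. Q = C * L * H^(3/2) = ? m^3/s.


Q = C * L * H^(3/2) = 1.83 * 1.1 * 0.48^1.5 = 1.83 * 1.1 * 0.332554

0.6694 m^3/s


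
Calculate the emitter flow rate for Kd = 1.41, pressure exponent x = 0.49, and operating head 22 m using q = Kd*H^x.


q = Kd * H^x = 1.41 * 22^0.49 = 1.41 * 4.547651

6.4122 L/h


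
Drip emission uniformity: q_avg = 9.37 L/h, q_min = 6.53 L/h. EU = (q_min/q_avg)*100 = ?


EU = (q_min/q_avg)*100 = (6.53/9.37)*100 = 69.6905%

69.6905 %


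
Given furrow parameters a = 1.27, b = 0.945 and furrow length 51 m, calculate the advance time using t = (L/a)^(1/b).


t = (L/a)^(1/b)
t = (51/1.27)^(1/0.945)
t = 40.157480^(1/0.945)

49.7860 min


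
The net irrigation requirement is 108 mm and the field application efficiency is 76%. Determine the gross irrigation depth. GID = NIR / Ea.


Ea = 76% = 0.76
GID = NIR / Ea = 108 / 0.76 = 142.1053 mm

142.1053 mm


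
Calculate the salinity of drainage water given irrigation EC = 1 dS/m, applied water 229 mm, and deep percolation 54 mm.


EC_dw = EC_iw * D_iw / D_dw
EC_dw = 1 * 229 / 54
EC_dw = 229 / 54

4.2407 dS/m
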